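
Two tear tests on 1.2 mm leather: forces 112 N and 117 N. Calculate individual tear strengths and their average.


Tear 1 = 93.3 N/mm
Tear 2 = 97.5 N/mm
Average = 95.4 N/mm

Tear 1 = 112 / 1.2 = 93.3 N/mm
Tear 2 = 117 / 1.2 = 97.5 N/mm
Average = (93.3 + 97.5) / 2 = 95.4 N/mm


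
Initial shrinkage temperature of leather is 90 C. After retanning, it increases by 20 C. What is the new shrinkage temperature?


110 C

New Ts = 90 + 20 = 110 C


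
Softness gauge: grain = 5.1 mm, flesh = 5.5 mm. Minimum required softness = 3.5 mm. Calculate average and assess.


Average softness = 5.30 mm
Meets requirement: Yes

Average = (5.1 + 5.5) / 2 = 5.30 mm
Minimum = 3.5 mm
Meets requirement: Yes


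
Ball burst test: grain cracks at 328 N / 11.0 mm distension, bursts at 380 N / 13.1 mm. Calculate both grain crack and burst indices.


Crack index = 29.8 N/mm
Burst index = 29.0 N/mm


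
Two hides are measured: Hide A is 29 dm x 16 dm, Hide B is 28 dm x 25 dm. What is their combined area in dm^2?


Hide A area = 29 x 16 = 464 dm^2
Hide B area = 28 x 25 = 700 dm^2
Total = 464 + 700 = 1164 dm^2


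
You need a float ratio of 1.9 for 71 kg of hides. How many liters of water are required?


Water = hide weight x target ratio
Water = 71 x 1.9 = 134.9 L


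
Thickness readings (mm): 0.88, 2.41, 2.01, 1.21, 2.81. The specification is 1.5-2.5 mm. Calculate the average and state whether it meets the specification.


Average = 1.86 mm
Within specification: Yes

Sum = 9.32
Average = 9.32 / 5 = 1.86 mm
Specification range: 1.5 to 2.5 mm
Within spec: Yes


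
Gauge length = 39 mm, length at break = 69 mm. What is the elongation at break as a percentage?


Extension = 69 - 39 = 30 mm
Elongation = 30 / 39 x 100 = 76.9%


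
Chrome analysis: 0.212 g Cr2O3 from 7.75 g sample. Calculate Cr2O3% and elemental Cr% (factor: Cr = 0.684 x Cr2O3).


Cr2O3 = 2.74%
Cr = 1.87%


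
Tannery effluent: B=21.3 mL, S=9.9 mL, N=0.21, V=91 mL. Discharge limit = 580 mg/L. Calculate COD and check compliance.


COD = (21.3 - 9.9) x 0.21 x 8000 / 91 = 210.5 mg/L
Limit: 580 mg/L
Compliant: Yes


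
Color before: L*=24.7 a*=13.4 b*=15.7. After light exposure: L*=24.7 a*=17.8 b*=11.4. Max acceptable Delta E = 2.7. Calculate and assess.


dL = 0.0, da = 4.4, db = -4.3
dE = sqrt((0.0)^2 + (4.4)^2 + (-4.3)^2) = 6.15
Max = 2.7
Passes: No


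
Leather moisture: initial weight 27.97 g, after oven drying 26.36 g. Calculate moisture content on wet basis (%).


Moisture = 27.97 - 26.36 = 1.61 g
MC = 1.61 / 27.97 x 100 = 5.8%


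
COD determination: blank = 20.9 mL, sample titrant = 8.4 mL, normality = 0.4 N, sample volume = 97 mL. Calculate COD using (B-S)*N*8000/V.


412.4 mg/L

COD = (20.9 - 8.4) x 0.4 x 8000 / 97
COD = 12.5 x 0.4 x 8000 / 97
COD = 412.4 mg/L


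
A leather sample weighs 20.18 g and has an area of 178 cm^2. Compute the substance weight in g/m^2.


Substance weight = mass / area x 10000
SW = 20.18 / 178 x 10000
SW = 1133.7 g/m^2


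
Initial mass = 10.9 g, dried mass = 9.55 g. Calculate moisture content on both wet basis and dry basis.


Wet basis = 12.4%
Dry basis = 14.1%


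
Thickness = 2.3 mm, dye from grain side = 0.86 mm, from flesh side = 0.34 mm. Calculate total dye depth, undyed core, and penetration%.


Total dyed = 0.86 + 0.34 = 1.20 mm
Undyed core = 2.3 - 1.20 = 1.10 mm
Penetration = 1.20 / 2.3 x 100 = 52.2%


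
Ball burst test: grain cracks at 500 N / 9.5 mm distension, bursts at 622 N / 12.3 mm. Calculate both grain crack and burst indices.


Crack index = 52.6 N/mm
Burst index = 50.6 N/mm


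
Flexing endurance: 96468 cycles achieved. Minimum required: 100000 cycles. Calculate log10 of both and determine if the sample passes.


log10(96468) = 4.98
log10(100000) = 5.00
Passes: No


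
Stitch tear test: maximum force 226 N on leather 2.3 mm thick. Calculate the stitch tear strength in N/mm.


Stitch tear strength = force / thickness
STS = 226 / 2.3 = 98.3 N/mm


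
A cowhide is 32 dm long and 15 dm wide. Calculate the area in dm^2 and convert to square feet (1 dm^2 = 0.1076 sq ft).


Area = 32 x 15 = 480 dm^2
Conversion: 480 x 0.1076 = 51.65 sq ft


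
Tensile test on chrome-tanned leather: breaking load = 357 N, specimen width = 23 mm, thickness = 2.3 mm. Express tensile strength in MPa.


Cross-section = 23 x 2.3 = 52.9 mm^2
TS = 357 / 52.9 = 6.75 MPa
(1 N/mm^2 = 1 MPa)


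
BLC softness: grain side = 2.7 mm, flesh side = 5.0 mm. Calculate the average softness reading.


Average = (2.7 + 5.0) / 2
Average = 3.85 mm


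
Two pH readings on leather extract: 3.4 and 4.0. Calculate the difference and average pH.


Difference = |3.4 - 4.0| = 0.6
Average = (3.4 + 4.0) / 2 = 3.70


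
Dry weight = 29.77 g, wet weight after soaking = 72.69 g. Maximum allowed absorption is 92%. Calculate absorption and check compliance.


Absorption = 144.2%
Compliant: No


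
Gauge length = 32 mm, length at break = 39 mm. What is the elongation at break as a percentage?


Extension = 39 - 32 = 7 mm
Elongation = 7 / 32 x 100 = 21.9%


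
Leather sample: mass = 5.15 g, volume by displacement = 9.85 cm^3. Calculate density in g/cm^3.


Density = mass / volume
Density = 5.15 / 9.85 = 0.523 g/cm^3


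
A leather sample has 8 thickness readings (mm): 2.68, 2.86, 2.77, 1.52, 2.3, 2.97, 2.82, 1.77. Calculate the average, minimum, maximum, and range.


Sum = 19.69
Average = 19.69 / 8 = 2.46 mm
Minimum = 1.52 mm
Maximum = 2.97 mm
Range = 2.97 - 1.52 = 1.45 mm


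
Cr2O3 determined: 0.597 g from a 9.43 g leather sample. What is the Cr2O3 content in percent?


6.33%

Cr2O3% = 0.597 / 9.43 x 100
Cr2O3% = 6.33%


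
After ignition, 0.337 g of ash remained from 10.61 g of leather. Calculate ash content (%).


Ash% = 0.337 / 10.61 x 100
Ash% = 3.18%


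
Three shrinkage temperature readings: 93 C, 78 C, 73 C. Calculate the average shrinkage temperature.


81.3 C


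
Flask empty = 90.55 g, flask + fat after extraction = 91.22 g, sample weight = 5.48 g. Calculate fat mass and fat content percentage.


Fat mass = 0.67 g
Fat content = 12.2%

Fat mass = 91.22 - 90.55 = 0.67 g
Fat% = 0.67 / 5.48 x 100 = 12.2%


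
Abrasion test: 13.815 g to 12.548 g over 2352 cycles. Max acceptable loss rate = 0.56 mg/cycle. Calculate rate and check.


Rate = 0.539 mg/cycle
Passes: Yes

Loss = 13.815 - 12.548 = 1.267 g
Rate = 1.267 g / 2352 cycles x 1000 = 0.539 mg/cycle
Max = 0.56 mg/cycle
Passes: Yes


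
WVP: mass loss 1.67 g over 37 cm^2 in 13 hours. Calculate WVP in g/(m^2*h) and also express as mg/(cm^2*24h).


WVP = 1.67 / (37 x 13) x 10000 = 34.72 g/(m^2*h)
Mass loss in mg = 1.67 x 1000 = 1670 mg
Per cm^2 per 24h in mg: 1670 x 24 / (37 x 13) = 40080 / 481 = 83.33 mg/(cm^2*24h)


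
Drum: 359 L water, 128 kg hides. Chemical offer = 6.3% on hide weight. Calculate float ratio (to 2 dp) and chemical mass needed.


Float ratio = 359 / 128 = 2.80
Chemical = 128 x 6.3 / 100 = 8.064 kg


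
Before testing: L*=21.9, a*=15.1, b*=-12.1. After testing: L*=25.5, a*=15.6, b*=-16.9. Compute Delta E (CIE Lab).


dL = 25.5 - 21.9 = 3.6
da = 15.6 - 15.1 = 0.5
db = -16.9 - (-12.1) = -4.8
dE = sqrt((3.6)^2 + (0.5)^2 + (-4.8)^2) = 6.02


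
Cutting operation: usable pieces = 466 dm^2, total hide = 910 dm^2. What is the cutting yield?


51.2%

Yield = usable / total x 100
Yield = 466 / 910 x 100 = 51.2%


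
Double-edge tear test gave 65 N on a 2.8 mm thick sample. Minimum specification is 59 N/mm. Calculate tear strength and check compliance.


Tear strength = 65 / 2.8 = 23.2 N/mm
Required minimum = 59 N/mm
Compliant: No


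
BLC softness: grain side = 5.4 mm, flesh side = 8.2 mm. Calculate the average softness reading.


6.80 mm


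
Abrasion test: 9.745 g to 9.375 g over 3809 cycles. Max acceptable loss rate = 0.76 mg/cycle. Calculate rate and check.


Loss = 9.745 - 9.375 = 0.370 g
Rate = 0.370 g / 3809 cycles x 1000 = 0.097 mg/cycle
Max = 0.76 mg/cycle
Passes: Yes


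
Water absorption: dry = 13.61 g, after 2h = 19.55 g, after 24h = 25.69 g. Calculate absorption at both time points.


2h absorption = 43.6%
24h absorption = 88.8%

WA (2h) = (19.55 - 13.61) / 13.61 x 100 = 43.6%
WA (24h) = (25.69 - 13.61) / 13.61 x 100 = 88.8%


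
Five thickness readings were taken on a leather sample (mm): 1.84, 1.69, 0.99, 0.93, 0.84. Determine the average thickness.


Sum = 1.84 + 1.69 + 0.99 + 0.93 + 0.84 = 6.29
Average = 6.29 / 5 = 1.26 mm


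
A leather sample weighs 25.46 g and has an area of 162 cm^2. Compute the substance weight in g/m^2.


1571.6 g/m^2

Substance weight = mass / area x 10000
SW = 25.46 / 162 x 10000
SW = 1571.6 g/m^2


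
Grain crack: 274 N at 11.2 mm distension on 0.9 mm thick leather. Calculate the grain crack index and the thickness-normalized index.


Crack index = 274 / 11.2 = 24.5 N/mm
Normalized = 24.5 / 0.9 = 27.2 N/mm per mm


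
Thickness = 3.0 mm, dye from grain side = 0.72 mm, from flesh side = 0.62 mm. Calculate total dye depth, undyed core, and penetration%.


Total dyed = 1.34 mm
Undyed core = 1.66 mm
Penetration = 44.7%


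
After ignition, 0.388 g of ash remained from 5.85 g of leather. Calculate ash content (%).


Ash% = 0.388 / 5.85 x 100
Ash% = 6.63%


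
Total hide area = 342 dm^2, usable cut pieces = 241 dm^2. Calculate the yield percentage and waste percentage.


Yield = 70.5%
Waste = 29.5%


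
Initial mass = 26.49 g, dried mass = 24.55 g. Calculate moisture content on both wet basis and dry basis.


Moisture lost = 26.49 - 24.55 = 1.94 g
Wet basis MC = 1.94 / 26.49 x 100 = 7.3%
Dry basis MC = 1.94 / 24.55 x 100 = 7.9%


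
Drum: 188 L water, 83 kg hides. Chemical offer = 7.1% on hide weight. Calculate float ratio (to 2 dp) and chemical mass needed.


Float ratio = 188 / 83 = 2.27
Chemical = 83 x 7.1 / 100 = 5.893 kg


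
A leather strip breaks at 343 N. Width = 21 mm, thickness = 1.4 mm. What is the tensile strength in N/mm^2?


11.67 N/mm^2


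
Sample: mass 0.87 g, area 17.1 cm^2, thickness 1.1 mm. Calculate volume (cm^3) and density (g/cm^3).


Thickness in cm = 1.1 / 10 = 0.11 cm
Volume = 17.1 x 0.11 = 1.881 cm^3
Density = 0.87 / 1.881 = 0.463 g/cm^3


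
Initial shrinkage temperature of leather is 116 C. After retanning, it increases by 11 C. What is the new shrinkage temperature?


127 C

New Ts = 116 + 11 = 127 C


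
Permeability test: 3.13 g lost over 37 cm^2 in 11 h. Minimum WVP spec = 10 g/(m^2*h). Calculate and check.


WVP = 3.13 / (37 x 11) x 10000 = 76.90 g/(m^2*h)
Minimum: 10 g/(m^2*h)
Meets spec: Yes


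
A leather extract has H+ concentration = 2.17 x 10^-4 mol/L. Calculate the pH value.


pH = -log10[H+]
pH = -log10(2.17 x 10^-4) = 3.66


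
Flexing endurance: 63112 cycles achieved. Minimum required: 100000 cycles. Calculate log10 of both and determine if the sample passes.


log10(63112) = 4.80
log10(100000) = 5.00
Passes: No


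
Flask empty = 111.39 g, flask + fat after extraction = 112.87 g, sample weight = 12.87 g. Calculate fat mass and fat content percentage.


Fat mass = 112.87 - 111.39 = 1.48 g
Fat% = 1.48 / 12.87 x 100 = 11.5%


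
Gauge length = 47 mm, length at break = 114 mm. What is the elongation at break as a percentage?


142.6%

Extension = 114 - 47 = 67 mm
Elongation = 67 / 47 x 100 = 142.6%


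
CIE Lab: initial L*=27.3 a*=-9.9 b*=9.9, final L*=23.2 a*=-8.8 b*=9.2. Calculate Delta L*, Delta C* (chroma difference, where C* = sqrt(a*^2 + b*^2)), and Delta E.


Delta L* = -4.1
Delta C* = -1.27
Delta E = 4.30


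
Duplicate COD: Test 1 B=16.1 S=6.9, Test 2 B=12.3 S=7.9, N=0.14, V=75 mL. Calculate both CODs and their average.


COD1 = (16.1 - 6.9) x 0.14 x 8000 / 75 = 137.4 mg/L
COD2 = (12.3 - 7.9) x 0.14 x 8000 / 75 = 65.7 mg/L
Average = (137.4 + 65.7) / 2 = 101.6 mg/L


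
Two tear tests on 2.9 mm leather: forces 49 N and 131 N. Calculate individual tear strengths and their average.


Tear 1 = 16.9 N/mm
Tear 2 = 45.2 N/mm
Average = 31.1 N/mm

Tear 1 = 49 / 2.9 = 16.9 N/mm
Tear 2 = 131 / 2.9 = 45.2 N/mm
Average = (16.9 + 45.2) / 2 = 31.1 N/mm


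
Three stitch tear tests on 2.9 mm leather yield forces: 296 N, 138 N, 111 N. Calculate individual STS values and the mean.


STS1 = 102.1 N/mm
STS2 = 47.6 N/mm
STS3 = 38.3 N/mm
Mean = 62.7 N/mm


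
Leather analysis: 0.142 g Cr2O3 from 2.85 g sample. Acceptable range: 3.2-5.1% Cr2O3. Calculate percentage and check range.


Cr2O3 = 4.98%
Within range: Yes

Cr2O3% = 0.142 / 2.85 x 100 = 4.98%
Acceptable range: 3.2 to 5.1%
Within range: Yes


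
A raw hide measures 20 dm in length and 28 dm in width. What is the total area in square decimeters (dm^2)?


560 dm^2

Area = length x width
Area = 20 x 28 = 560 dm^2


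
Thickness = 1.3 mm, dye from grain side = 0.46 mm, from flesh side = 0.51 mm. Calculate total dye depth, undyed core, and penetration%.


Total dyed = 0.46 + 0.51 = 0.97 mm
Undyed core = 1.3 - 0.97 = 0.33 mm
Penetration = 0.97 / 1.3 x 100 = 74.6%


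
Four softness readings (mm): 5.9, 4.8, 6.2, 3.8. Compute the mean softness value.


Sum = 5.9 + 4.8 + 6.2 + 3.8
Mean = 20.7 / 4 = 5.18 mm


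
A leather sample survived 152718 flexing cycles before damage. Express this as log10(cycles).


5.18

log10(152718) = 5.18


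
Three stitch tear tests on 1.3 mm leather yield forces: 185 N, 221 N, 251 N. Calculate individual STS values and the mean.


STS1 = 142.3 N/mm
STS2 = 170.0 N/mm
STS3 = 193.1 N/mm
Mean = 168.5 N/mm

STS1 = 185 / 1.3 = 142.3 N/mm
STS2 = 221 / 1.3 = 170.0 N/mm
STS3 = 251 / 1.3 = 193.1 N/mm
Mean = (142.3 + 170.0 + 193.1) / 3 = 168.5 N/mm


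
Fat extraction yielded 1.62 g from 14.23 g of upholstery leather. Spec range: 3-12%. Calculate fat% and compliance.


Fat content = 11.4%
Compliant: Yes

Fat% = 1.62 / 14.23 x 100 = 11.4%
Spec range: 3-12%
Compliant: Yes


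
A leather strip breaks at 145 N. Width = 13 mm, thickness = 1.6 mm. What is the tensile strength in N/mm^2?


6.97 N/mm^2

Cross-sectional area = 13 x 1.6 = 20.8 mm^2
Tensile strength = 145 / 20.8 = 6.97 N/mm^2


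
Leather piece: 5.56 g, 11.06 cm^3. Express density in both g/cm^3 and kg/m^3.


0.503 g/cm^3
503 kg/m^3


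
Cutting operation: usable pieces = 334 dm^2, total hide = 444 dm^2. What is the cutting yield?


Yield = usable / total x 100
Yield = 334 / 444 x 100 = 75.2%


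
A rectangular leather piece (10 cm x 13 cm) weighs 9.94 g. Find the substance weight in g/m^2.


764.6 g/m^2

Area = 10 x 13 = 130 cm^2
SW = 9.94 / 130 x 10000 = 764.6 g/m^2


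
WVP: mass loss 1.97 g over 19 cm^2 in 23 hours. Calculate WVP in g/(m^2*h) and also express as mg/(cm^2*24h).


WVP = 1.97 / (19 x 23) x 10000 = 45.08 g/(m^2*h)
Mass loss in mg = 1.97 x 1000 = 1970 mg
Per cm^2 per 24h in mg: 1970 x 24 / (19 x 23) = 47280 / 437 = 108.19 mg/(cm^2*24h)


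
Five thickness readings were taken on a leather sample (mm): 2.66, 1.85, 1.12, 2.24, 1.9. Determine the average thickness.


Sum = 2.66 + 1.85 + 1.12 + 2.24 + 1.9 = 9.77
Average = 9.77 / 5 = 1.95 mm


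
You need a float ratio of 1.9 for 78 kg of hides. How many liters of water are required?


148.2 L

Water = hide weight x target ratio
Water = 78 x 1.9 = 148.2 L


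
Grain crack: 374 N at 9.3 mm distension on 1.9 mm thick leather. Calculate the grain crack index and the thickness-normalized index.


Crack index = 40.2 N/mm
Normalized index = 21.2 N/mm per mm

Crack index = 374 / 9.3 = 40.2 N/mm
Normalized = 40.2 / 1.9 = 21.2 N/mm per mm


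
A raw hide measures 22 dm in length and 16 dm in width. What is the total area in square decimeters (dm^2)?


Area = length x width
Area = 22 x 16 = 352 dm^2


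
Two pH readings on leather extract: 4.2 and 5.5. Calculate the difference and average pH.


Difference = |4.2 - 5.5| = 1.3
Average = (4.2 + 5.5) / 2 = 4.85


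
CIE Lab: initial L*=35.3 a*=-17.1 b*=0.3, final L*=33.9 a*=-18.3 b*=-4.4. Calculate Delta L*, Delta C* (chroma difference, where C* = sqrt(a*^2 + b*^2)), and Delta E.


Delta L* = -1.4
Delta C* = 1.72
Delta E = 5.05

Delta L* = 33.9 - 35.3 = -1.4
C1* = sqrt((-17.1)^2 + (0.3)^2) = 17.103
C2* = sqrt((-18.3)^2 + (-4.4)^2) = 18.822
Delta C* = 18.822 - 17.103 = 1.72
Delta E = sqrt((-1.4)^2 + (-1.2)^2 + (-4.7)^2) = 5.05


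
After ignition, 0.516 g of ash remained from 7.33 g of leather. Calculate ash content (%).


Ash% = 0.516 / 7.33 x 100
Ash% = 7.04%


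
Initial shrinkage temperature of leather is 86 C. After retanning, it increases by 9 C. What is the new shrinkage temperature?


New Ts = 86 + 9 = 95 C


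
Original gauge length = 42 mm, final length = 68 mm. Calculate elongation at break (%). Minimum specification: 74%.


Extension = 68 - 42 = 26 mm
Elongation = 26 / 42 x 100 = 61.9%
Minimum required: 74%
Meets specification: No


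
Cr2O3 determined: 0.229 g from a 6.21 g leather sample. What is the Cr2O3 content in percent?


Cr2O3% = 0.229 / 6.21 x 100
Cr2O3% = 3.69%


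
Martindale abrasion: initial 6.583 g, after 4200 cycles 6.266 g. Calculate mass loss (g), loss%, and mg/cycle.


Loss = 6.583 - 6.266 = 0.317 g
Loss% = 0.317 / 6.583 x 100 = 4.82%
Rate = 0.317 / 4200 x 1000 = 0.075 mg/cycle


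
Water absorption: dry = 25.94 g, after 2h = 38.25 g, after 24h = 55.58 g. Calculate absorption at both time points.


WA (2h) = (38.25 - 25.94) / 25.94 x 100 = 47.5%
WA (24h) = (55.58 - 25.94) / 25.94 x 100 = 114.3%


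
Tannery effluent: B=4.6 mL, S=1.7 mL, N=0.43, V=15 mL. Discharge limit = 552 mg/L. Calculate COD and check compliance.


COD = 665.1 mg/L
Compliant: No


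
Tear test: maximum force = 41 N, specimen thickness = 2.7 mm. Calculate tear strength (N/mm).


Tear strength = force / thickness
Tear = 41 / 2.7 = 15.2 N/mm


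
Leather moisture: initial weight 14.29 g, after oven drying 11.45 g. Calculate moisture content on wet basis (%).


Moisture = 14.29 - 11.45 = 2.84 g
MC = 2.84 / 14.29 x 100 = 19.9%


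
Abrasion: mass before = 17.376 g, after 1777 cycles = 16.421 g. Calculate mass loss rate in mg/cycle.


0.537 mg/cycle

Mass loss = 17.376 - 16.421 = 0.955 g
Rate = 0.955 / 1777 x 1000 = 0.537 mg/cycle


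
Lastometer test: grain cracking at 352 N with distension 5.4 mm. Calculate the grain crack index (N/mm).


65.2 N/mm

Grain crack index = force / distension
Index = 352 / 5.4 = 65.2 N/mm


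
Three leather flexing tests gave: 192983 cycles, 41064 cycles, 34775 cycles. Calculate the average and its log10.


Average = 89607 cycles
log10 = 4.95

Average = (192983 + 41064 + 34775) / 3 = 89607 cycles
log10(89607) = 4.95


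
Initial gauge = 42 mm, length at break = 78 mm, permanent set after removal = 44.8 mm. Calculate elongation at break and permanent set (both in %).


Elongation at break = 85.7%
Permanent set = 6.7%


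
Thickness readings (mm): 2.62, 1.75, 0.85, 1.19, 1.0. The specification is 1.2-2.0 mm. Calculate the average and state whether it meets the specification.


Sum = 7.41
Average = 7.41 / 5 = 1.48 mm
Specification range: 1.2 to 2.0 mm
Within spec: Yes


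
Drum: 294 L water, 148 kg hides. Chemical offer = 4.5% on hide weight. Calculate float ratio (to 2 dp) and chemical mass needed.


Float ratio = 294 / 148 = 1.99
Chemical = 148 x 4.5 / 100 = 6.66 kg


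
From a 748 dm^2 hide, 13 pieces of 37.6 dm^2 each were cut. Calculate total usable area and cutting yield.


Usable area = 488.8 dm^2
Yield = 65.3%

Total usable = 13 x 37.6 = 488.8 dm^2
Yield = 488.8 / 748 x 100 = 65.3%


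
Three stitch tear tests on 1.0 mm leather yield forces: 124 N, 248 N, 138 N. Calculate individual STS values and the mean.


STS1 = 124.0 N/mm
STS2 = 248.0 N/mm
STS3 = 138.0 N/mm
Mean = 170.0 N/mm

STS1 = 124 / 1.0 = 124.0 N/mm
STS2 = 248 / 1.0 = 248.0 N/mm
STS3 = 138 / 1.0 = 138.0 N/mm
Mean = (124.0 + 248.0 + 138.0) / 3 = 170.0 N/mm


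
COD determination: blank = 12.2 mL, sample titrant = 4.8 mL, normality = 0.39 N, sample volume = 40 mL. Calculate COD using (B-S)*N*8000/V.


577.2 mg/L


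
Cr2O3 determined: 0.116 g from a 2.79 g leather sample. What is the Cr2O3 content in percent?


Cr2O3% = 0.116 / 2.79 x 100
Cr2O3% = 4.16%


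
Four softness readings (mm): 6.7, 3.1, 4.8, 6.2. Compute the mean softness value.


5.20 mm

Sum = 6.7 + 3.1 + 4.8 + 6.2
Mean = 20.8 / 4 = 5.20 mm


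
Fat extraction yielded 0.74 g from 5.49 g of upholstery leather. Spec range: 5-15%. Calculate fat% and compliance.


Fat% = 0.74 / 5.49 x 100 = 13.5%
Spec range: 5-15%
Compliant: Yes


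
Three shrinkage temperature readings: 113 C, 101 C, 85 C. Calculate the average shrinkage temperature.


99.7 C


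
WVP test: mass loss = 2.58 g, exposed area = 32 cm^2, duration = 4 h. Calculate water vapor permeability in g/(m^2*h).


201.56 g/(m^2*h)


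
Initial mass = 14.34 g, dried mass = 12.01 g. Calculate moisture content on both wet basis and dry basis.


Moisture lost = 14.34 - 12.01 = 2.33 g
Wet basis MC = 2.33 / 14.34 x 100 = 16.2%
Dry basis MC = 2.33 / 12.01 x 100 = 19.4%


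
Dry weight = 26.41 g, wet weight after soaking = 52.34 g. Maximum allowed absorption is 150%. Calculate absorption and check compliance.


Absorption = 98.2%
Compliant: Yes

WA = (52.34 - 26.41) / 26.41 x 100 = 98.2%
Maximum allowed: 150%
Compliant: Yes


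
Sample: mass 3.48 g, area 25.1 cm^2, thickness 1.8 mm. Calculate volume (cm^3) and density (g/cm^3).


Thickness in cm = 1.8 / 10 = 0.18 cm
Volume = 25.1 x 0.18 = 4.518 cm^3
Density = 3.48 / 4.518 = 0.770 g/cm^3


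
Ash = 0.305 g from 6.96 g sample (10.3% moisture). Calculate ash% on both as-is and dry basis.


As-is ash% = 0.305 / 6.96 x 100 = 4.38%
Dry mass = 6.96 x (100 - 10.3) / 100 = 6.24312 g
Dry-basis ash% = 0.305 / 6.24312 x 100 = 4.89%


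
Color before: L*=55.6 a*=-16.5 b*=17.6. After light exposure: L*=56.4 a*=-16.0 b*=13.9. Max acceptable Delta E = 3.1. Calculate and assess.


Delta E = 3.82
Passes: No

dL = 0.8, da = 0.5, db = -3.7
dE = sqrt((0.8)^2 + (0.5)^2 + (-3.7)^2) = 3.82
Max = 3.1
Passes: No


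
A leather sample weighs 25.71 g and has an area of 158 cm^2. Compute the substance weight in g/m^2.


Substance weight = mass / area x 10000
SW = 25.71 / 158 x 10000
SW = 1627.2 g/m^2


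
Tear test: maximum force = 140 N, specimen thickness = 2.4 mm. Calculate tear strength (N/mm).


Tear strength = force / thickness
Tear = 140 / 2.4 = 58.3 N/mm


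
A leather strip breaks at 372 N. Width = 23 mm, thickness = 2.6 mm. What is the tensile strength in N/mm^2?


Cross-sectional area = 23 x 2.6 = 59.8 mm^2
Tensile strength = 372 / 59.8 = 6.22 N/mm^2


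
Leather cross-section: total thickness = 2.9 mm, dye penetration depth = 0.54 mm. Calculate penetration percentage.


Penetration% = 0.54 / 2.9 x 100
Penetration = 18.6%


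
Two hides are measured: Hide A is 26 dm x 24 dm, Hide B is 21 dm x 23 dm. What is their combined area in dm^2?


1107 dm^2

Hide A area = 26 x 24 = 624 dm^2
Hide B area = 21 x 23 = 483 dm^2
Total = 624 + 483 = 1107 dm^2


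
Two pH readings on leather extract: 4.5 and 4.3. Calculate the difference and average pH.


Difference = |4.5 - 4.3| = 0.2
Average = (4.5 + 4.3) / 2 = 4.40


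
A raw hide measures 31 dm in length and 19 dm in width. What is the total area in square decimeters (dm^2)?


Area = length x width
Area = 31 x 19 = 589 dm^2


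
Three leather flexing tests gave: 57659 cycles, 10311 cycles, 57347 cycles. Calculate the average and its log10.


Average = 41772 cycles
log10 = 4.62

Average = (57659 + 10311 + 57347) / 3 = 41772 cycles
log10(41772) = 4.62


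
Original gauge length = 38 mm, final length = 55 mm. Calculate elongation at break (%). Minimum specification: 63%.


Elongation = 44.7%
Meets spec: No


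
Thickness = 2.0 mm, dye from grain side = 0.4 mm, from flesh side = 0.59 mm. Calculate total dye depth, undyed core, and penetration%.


Total dyed = 0.99 mm
Undyed core = 1.01 mm
Penetration = 49.5%

Total dyed = 0.4 + 0.59 = 0.99 mm
Undyed core = 2.0 - 0.99 = 1.01 mm
Penetration = 0.99 / 2.0 x 100 = 49.5%


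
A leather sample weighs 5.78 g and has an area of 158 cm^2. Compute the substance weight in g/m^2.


Substance weight = mass / area x 10000
SW = 5.78 / 158 x 10000
SW = 365.8 g/m^2


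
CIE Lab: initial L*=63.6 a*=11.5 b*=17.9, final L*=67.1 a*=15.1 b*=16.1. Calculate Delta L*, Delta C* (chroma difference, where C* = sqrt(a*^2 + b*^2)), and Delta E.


Delta L* = 3.5
Delta C* = 0.80
Delta E = 5.33


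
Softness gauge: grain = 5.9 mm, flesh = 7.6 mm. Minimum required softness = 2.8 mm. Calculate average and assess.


Average = (5.9 + 7.6) / 2 = 6.75 mm
Minimum = 2.8 mm
Meets requirement: Yes


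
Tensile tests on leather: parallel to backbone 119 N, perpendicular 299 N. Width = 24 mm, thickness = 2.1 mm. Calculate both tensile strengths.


Area = 24 x 2.1 = 50.4 mm^2
TS (parallel) = 119 / 50.4 = 2.36 N/mm^2
TS (perpendicular) = 299 / 50.4 = 5.93 N/mm^2


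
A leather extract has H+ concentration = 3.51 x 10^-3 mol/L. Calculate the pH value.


pH = -log10[H+]
pH = -log10(3.51 x 10^-3) = 2.45


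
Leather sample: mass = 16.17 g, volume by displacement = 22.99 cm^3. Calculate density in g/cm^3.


Density = mass / volume
Density = 16.17 / 22.99 = 0.703 g/cm^3


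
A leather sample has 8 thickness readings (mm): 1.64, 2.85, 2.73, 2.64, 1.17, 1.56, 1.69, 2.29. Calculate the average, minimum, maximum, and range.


Sum = 16.57
Average = 16.57 / 8 = 2.07 mm
Minimum = 1.17 mm
Maximum = 2.85 mm
Range = 2.85 - 1.17 = 1.68 mm


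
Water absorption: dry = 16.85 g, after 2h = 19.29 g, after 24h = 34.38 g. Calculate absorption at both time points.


2h absorption = 14.5%
24h absorption = 104.0%

WA (2h) = (19.29 - 16.85) / 16.85 x 100 = 14.5%
WA (24h) = (34.38 - 16.85) / 16.85 x 100 = 104.0%


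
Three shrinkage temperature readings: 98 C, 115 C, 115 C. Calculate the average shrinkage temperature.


109.3 C

Average = (98 + 115 + 115) / 3
Average = 328 / 3 = 109.3 C


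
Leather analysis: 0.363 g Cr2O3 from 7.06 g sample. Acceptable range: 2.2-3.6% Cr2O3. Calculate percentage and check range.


Cr2O3 = 5.14%
Within range: No

Cr2O3% = 0.363 / 7.06 x 100 = 5.14%
Acceptable range: 2.2 to 3.6%
Within range: No


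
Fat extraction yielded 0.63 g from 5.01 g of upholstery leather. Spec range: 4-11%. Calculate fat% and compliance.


Fat% = 0.63 / 5.01 x 100 = 12.6%
Spec range: 4-11%
Compliant: No


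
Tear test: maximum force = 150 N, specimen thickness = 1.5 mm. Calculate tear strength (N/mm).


Tear strength = force / thickness
Tear = 150 / 1.5 = 100.0 N/mm


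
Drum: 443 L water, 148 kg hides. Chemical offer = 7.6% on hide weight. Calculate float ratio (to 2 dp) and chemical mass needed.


Float ratio = 443 / 148 = 2.99
Chemical = 148 x 7.6 / 100 = 11.248 kg


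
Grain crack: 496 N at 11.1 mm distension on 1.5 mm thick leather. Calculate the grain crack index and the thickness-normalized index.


Crack index = 496 / 11.1 = 44.7 N/mm
Normalized = 44.7 / 1.5 = 29.8 N/mm per mm


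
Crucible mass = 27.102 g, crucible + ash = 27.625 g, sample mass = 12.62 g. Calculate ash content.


Ash mass = 27.625 - 27.102 = 0.523 g
Ash% = 0.523 / 12.62 x 100 = 4.14%


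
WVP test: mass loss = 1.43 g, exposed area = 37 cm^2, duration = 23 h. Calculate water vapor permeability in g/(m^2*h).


WVP = mass_loss / (area x time) x 10000
WVP = 1.43 / (37 x 23) x 10000
WVP = 1.43 / 851 x 10000 = 16.80 g/(m^2*h)


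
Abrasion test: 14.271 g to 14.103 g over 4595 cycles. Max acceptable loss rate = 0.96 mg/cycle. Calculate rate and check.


Loss = 14.271 - 14.103 = 0.168 g
Rate = 0.168 g / 4595 cycles x 1000 = 0.037 mg/cycle
Max = 0.96 mg/cycle
Passes: Yes


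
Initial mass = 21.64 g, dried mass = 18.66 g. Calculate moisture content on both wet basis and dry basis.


Wet basis = 13.8%
Dry basis = 16.0%

Moisture lost = 21.64 - 18.66 = 2.98 g
Wet basis MC = 2.98 / 21.64 x 100 = 13.8%
Dry basis MC = 2.98 / 18.66 x 100 = 16.0%


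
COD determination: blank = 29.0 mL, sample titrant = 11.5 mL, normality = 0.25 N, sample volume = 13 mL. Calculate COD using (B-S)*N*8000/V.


COD = (29.0 - 11.5) x 0.25 x 8000 / 13
COD = 17.5 x 0.25 x 8000 / 13
COD = 2692.3 mg/L


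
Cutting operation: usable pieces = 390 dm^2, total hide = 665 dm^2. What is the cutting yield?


58.6%

Yield = usable / total x 100
Yield = 390 / 665 x 100 = 58.6%


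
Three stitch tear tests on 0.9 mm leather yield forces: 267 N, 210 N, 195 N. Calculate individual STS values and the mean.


STS1 = 296.7 N/mm
STS2 = 233.3 N/mm
STS3 = 216.7 N/mm
Mean = 248.9 N/mm

STS1 = 267 / 0.9 = 296.7 N/mm
STS2 = 210 / 0.9 = 233.3 N/mm
STS3 = 195 / 0.9 = 216.7 N/mm
Mean = (296.7 + 233.3 + 216.7) / 3 = 248.9 N/mm


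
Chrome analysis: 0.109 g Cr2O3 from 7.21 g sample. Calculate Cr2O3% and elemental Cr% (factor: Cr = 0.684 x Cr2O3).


Cr2O3% = 0.109 / 7.21 x 100 = 1.51%
Cr% = 1.51 x 0.684 = 1.03%


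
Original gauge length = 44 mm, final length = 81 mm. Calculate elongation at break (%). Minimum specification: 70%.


Elongation = 84.1%
Meets spec: Yes


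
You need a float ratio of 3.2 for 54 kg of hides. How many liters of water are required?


Water = hide weight x target ratio
Water = 54 x 3.2 = 172.8 L


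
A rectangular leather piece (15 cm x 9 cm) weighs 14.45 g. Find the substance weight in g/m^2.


1070.4 g/m^2

Area = 15 x 9 = 135 cm^2
SW = 14.45 / 135 x 10000 = 1070.4 g/m^2


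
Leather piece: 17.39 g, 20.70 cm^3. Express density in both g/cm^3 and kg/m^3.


0.840 g/cm^3
840 kg/m^3


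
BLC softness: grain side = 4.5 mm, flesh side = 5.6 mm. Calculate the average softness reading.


Average = (4.5 + 5.6) / 2
Average = 5.05 mm


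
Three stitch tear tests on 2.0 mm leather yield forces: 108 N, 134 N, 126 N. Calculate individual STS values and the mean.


STS1 = 54.0 N/mm
STS2 = 67.0 N/mm
STS3 = 63.0 N/mm
Mean = 61.3 N/mm


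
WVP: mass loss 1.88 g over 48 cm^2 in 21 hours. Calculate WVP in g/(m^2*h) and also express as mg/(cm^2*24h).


WVP = 1.88 / (48 x 21) x 10000 = 18.65 g/(m^2*h)
Mass loss in mg = 1.88 x 1000 = 1880 mg
Per cm^2 per 24h in mg: 1880 x 24 / (48 x 21) = 45120 / 1008 = 44.76 mg/(cm^2*24h)


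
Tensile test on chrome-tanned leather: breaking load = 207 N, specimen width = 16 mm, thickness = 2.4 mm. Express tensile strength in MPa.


Cross-section = 16 x 2.4 = 38.4 mm^2
TS = 207 / 38.4 = 5.39 MPa
(1 N/mm^2 = 1 MPa)


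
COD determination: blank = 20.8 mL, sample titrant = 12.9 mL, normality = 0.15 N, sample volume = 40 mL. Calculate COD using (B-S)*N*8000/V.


237.0 mg/L

COD = (20.8 - 12.9) x 0.15 x 8000 / 40
COD = 7.9 x 0.15 x 8000 / 40
COD = 237.0 mg/L


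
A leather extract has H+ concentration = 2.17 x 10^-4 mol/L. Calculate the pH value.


pH = 3.66


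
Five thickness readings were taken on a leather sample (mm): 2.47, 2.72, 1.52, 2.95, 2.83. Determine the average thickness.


2.50 mm


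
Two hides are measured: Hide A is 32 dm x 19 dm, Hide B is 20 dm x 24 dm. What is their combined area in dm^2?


Hide A area = 32 x 19 = 608 dm^2
Hide B area = 20 x 24 = 480 dm^2
Total = 608 + 480 = 1088 dm^2


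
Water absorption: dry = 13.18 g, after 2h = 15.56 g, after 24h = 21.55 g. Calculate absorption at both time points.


WA (2h) = (15.56 - 13.18) / 13.18 x 100 = 18.1%
WA (24h) = (21.55 - 13.18) / 13.18 x 100 = 63.5%


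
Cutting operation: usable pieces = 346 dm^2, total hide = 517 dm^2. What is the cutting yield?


Yield = usable / total x 100
Yield = 346 / 517 x 100 = 66.9%


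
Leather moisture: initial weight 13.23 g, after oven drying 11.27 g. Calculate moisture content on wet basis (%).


14.8%

Moisture = 13.23 - 11.27 = 1.96 g
MC = 1.96 / 13.23 x 100 = 14.8%


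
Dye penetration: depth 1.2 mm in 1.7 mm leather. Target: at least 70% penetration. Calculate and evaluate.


Penetration = 70.6%
Meets target: Yes

Penetration = 1.2 / 1.7 x 100 = 70.6%
Target: 70%
Meets target: Yes


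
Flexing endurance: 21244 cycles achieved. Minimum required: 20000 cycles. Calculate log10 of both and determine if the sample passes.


log10(21244) = 4.33
log10(20000) = 4.30
Passes: Yes


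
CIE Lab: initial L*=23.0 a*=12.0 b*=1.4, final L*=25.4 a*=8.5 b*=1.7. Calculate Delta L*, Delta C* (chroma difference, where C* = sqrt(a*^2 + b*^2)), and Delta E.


Delta L* = 25.4 - 23.0 = 2.4
C1* = sqrt((12.0)^2 + (1.4)^2) = 12.081
C2* = sqrt((8.5)^2 + (1.7)^2) = 8.668
Delta C* = 8.668 - 12.081 = -3.41
Delta E = sqrt((2.4)^2 + (-3.5)^2 + (0.3)^2) = 4.25


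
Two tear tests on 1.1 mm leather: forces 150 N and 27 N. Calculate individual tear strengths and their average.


Tear 1 = 150 / 1.1 = 136.4 N/mm
Tear 2 = 27 / 1.1 = 24.5 N/mm
Average = (136.4 + 24.5) / 2 = 80.5 N/mm


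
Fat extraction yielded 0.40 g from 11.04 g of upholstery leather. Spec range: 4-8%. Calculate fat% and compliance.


Fat% = 0.40 / 11.04 x 100 = 3.6%
Spec range: 4-8%
Compliant: No


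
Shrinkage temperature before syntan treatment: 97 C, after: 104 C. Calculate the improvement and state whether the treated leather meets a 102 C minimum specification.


Improvement = 104 - 97 = 7 C
Spec check: 104 C >= 102 C? Yes


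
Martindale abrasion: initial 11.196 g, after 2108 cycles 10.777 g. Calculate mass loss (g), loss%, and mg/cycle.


Mass loss = 0.419 g
Loss = 3.74%
Rate = 0.199 mg/cycle

Loss = 11.196 - 10.777 = 0.419 g
Loss% = 0.419 / 11.196 x 100 = 3.74%
Rate = 0.419 / 2108 x 1000 = 0.199 mg/cycle


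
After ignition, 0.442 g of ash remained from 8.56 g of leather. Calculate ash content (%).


Ash% = 0.442 / 8.56 x 100
Ash% = 5.16%


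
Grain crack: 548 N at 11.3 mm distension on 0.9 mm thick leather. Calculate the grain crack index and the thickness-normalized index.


Crack index = 548 / 11.3 = 48.5 N/mm
Normalized = 48.5 / 0.9 = 53.9 N/mm per mm


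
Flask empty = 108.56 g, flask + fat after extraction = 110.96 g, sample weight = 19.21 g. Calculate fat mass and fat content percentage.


Fat mass = 110.96 - 108.56 = 2.40 g
Fat% = 2.40 / 19.21 x 100 = 12.5%


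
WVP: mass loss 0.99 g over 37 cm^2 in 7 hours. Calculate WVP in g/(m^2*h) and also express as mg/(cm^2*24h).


WVP = 0.99 / (37 x 7) x 10000 = 38.22 g/(m^2*h)
Mass loss in mg = 0.99 x 1000 = 990 mg
Per cm^2 per 24h in mg: 990 x 24 / (37 x 7) = 23760 / 259 = 91.74 mg/(cm^2*24h)


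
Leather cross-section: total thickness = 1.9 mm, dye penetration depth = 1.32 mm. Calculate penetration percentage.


Penetration% = 1.32 / 1.9 x 100
Penetration = 69.5%


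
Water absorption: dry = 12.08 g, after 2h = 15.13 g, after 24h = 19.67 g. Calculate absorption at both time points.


2h absorption = 25.2%
24h absorption = 62.8%

WA (2h) = (15.13 - 12.08) / 12.08 x 100 = 25.2%
WA (24h) = (19.67 - 12.08) / 12.08 x 100 = 62.8%


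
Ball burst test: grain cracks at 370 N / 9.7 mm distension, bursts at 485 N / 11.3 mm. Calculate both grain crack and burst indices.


Crack index = 370 / 9.7 = 38.1 N/mm
Burst index = 485 / 11.3 = 42.9 N/mm


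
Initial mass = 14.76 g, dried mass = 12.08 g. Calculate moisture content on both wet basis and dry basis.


Moisture lost = 14.76 - 12.08 = 2.68 g
Wet basis MC = 2.68 / 14.76 x 100 = 18.2%
Dry basis MC = 2.68 / 12.08 x 100 = 22.2%


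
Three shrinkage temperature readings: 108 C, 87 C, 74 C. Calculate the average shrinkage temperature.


89.7 C

Average = (108 + 87 + 74) / 3
Average = 269 / 3 = 89.7 C


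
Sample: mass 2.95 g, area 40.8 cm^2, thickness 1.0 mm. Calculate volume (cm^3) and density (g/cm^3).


Volume = 4.080 cm^3
Density = 0.723 g/cm^3


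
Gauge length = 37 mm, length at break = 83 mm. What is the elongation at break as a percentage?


124.3%

Extension = 83 - 37 = 46 mm
Elongation = 46 / 37 x 100 = 124.3%


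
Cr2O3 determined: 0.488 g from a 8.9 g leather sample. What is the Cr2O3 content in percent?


Cr2O3% = 0.488 / 8.9 x 100
Cr2O3% = 5.48%


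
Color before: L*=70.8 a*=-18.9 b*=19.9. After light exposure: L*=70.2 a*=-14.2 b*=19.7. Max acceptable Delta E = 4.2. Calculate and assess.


dL = -0.6, da = 4.7, db = -0.2
dE = sqrt((-0.6)^2 + (4.7)^2 + (-0.2)^2) = 4.74
Max = 4.2
Passes: No


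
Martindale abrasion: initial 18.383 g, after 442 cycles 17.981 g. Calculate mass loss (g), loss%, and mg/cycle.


Mass loss = 0.402 g
Loss = 2.19%
Rate = 0.910 mg/cycle

Loss = 18.383 - 17.981 = 0.402 g
Loss% = 0.402 / 18.383 x 100 = 2.19%
Rate = 0.402 / 442 x 1000 = 0.910 mg/cycle


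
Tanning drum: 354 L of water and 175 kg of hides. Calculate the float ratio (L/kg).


2.0


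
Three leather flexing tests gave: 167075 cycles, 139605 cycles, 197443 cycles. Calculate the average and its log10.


Average = 168041 cycles
log10 = 5.23


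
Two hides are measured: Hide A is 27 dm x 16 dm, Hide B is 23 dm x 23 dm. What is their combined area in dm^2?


Hide A area = 27 x 16 = 432 dm^2
Hide B area = 23 x 23 = 529 dm^2
Total = 432 + 529 = 961 dm^2


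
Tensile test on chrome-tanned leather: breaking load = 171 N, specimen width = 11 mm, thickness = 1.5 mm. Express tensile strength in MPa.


10.36 MPa

Cross-section = 11 x 1.5 = 16.5 mm^2
TS = 171 / 16.5 = 10.36 MPa
(1 N/mm^2 = 1 MPa)


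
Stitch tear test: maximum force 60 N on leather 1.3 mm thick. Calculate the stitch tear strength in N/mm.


46.2 N/mm

Stitch tear strength = force / thickness
STS = 60 / 1.3 = 46.2 N/mm


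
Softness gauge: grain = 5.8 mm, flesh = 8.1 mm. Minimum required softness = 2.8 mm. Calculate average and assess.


Average softness = 6.95 mm
Meets requirement: Yes


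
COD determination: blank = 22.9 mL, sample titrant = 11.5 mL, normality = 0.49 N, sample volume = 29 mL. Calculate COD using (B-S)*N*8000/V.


1541.0 mg/L


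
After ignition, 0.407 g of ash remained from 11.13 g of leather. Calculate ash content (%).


3.66%


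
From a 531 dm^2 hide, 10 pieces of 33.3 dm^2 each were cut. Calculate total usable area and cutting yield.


Total usable = 10 x 33.3 = 333.0 dm^2
Yield = 333.0 / 531 x 100 = 62.7%


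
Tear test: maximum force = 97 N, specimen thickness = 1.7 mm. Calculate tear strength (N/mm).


Tear strength = force / thickness
Tear = 97 / 1.7 = 57.1 N/mm


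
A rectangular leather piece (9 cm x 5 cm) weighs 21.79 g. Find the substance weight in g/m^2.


Area = 9 x 5 = 45 cm^2
SW = 21.79 / 45 x 10000 = 4842.2 g/m^2


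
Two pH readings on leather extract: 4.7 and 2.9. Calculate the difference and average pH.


Difference = 1.8
Average pH = 3.80

Difference = |4.7 - 2.9| = 1.8
Average = (4.7 + 2.9) / 2 = 3.80


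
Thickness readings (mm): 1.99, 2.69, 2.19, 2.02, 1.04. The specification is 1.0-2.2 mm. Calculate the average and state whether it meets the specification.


Sum = 9.93
Average = 9.93 / 5 = 1.99 mm
Specification range: 1.0 to 2.2 mm
Within spec: Yes


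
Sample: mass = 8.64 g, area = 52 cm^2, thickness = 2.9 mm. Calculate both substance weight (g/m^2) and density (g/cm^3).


Substance weight = 1661.5 g/m^2
Density = 0.573 g/cm^3

SW = 8.64 / 52 x 10000 = 1661.5 g/m^2
Volume = 52 x 2.9 / 10 = 15.08 cm^3
Density = 8.64 / 15.08 = 0.573 g/cm^3


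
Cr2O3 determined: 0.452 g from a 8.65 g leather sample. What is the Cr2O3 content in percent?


Cr2O3% = 0.452 / 8.65 x 100
Cr2O3% = 5.23%


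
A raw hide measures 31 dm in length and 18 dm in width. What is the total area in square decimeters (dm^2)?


Area = length x width
Area = 31 x 18 = 558 dm^2
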